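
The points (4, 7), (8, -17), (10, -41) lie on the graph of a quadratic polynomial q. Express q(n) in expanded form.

Write q(n) = an^2 + bn + c. Substituting each data point gives a linear system:
  16a + 4b + c = 7
  64a + 8b + c = -17
  100a + 10b + c = -41
Solving the system yields a = -1, b = 6, c = -1.
So q(n) = -n^2 + 6n - 1.
Check: q(4) = 7. ✓

q(n) = -n^2 + 6n - 1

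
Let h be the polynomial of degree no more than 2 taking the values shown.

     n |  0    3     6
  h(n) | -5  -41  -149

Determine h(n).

h(n) = -4n^2 - 5

Write h(n) = an^2 + bn + c. Substituting each data point gives a linear system:
  c = -5
  9a + 3b + c = -41
  36a + 6b + c = -149
Solving the system yields a = -4, b = 0, c = -5.
So h(n) = -4n^2 - 5.
Check: h(0) = -5. ✓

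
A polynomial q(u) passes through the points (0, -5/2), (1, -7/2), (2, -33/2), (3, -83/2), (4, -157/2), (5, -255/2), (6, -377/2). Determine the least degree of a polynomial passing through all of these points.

2

Forward differences of the values at u = 0, 1, 2, 3, 4, 5, 6:
  q  : -5/2  -7/2  -33/2  -83/2  -157/2  -255/2  -377/2
  Δ  : -1  -13  -25  -37  -49  -61
  Δ^2: -12  -12  -12  -12  -12
  Δ^3: 0  0  0  0
  Δ^4: 0  0  0
  Δ^5: 0  0
  Δ^6: 0
The second differences are constant (-12) and nonzero, while all higher differences vanish, so the minimal degree is 2.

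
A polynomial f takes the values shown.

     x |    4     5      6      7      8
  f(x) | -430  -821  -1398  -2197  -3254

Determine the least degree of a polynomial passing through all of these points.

3

Divided differences on the nodes 4, 5, 6, 7, 8:
  order 0: -430  -821  -1398  -2197  -3254
  order 1: -391  -577  -799  -1057
  order 2: -93  -111  -129
  order 3: -6  -6
  order 4: 0
The order-3 divided differences are all -6 (nonzero) and every higher order vanishes, so the data lies on a polynomial of degree exactly 3.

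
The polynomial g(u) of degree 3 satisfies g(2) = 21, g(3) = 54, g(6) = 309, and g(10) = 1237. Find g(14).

Write g(u) = au^3 + bu^2 + cu + d. Substituting each data point gives a linear system:
  8a + 4b + 2c + d = 21
  27a + 9b + 3c + d = 54
  216a + 36b + 6c + d = 309
  1000a + 100b + 10c + d = 1237
Solving the system yields a = 1, b = 2, c = 4, d = -3.
So g(u) = u³ + 2u² + 4u - 3.
Then g(14) = 3189.

3189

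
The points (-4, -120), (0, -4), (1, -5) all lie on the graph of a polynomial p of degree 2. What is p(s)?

p(s) = -6s^2 + 5s - 4

Write p(s) = as^2 + bs + c. Substituting each data point gives a linear system:
  16a - 4b + c = -120
  c = -4
  a + b + c = -5
Solving the system yields a = -6, b = 5, c = -4.
So p(s) = -6s^2 + 5s - 4.
Check: p(-4) = -120. ✓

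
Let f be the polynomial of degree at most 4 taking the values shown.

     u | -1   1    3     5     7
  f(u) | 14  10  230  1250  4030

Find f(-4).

125

Using the Lagrange interpolation formula with nodes -1, 1, 3, 5, 7:
  L_0(u) = (u - 1)(u - 3)(u - 5)(u - 7) / 384
  L_1(u) = (u + 1)(u - 3)(u - 5)(u - 7) / -96
  L_2(u) = (u + 1)(u - 1)(u - 5)(u - 7) / 64
  L_3(u) = (u + 1)(u - 1)(u - 3)(u - 7) / -96
  L_4(u) = (u + 1)(u - 1)(u - 3)(u - 5) / 384
Then f(u) = 14·L_0(u) + 10·L_1(u) + 230·L_2(u) + 1250·L_3(u) + 4030·L_4(u).
Expanding and collecting terms gives f(u) = u⁴ + 4u³ + 6u² - 6u + 5.
Evaluating at u = -4: f(-4) = 125.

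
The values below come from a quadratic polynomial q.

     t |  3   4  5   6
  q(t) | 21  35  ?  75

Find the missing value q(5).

53

The 3 known points determine the degree-2 polynomial uniquely.
Write q(t) = at^2 + bt + c. Substituting each data point gives a linear system:
  9a + 3b + c = 21
  16a + 4b + c = 35
  36a + 6b + c = 75
Solving the system yields a = 2, b = 0, c = 3.
So q(t) = 2t^2 + 3.
Then q(5) = 53.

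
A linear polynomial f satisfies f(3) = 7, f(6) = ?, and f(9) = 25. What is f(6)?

16

The 2 known points determine the degree-1 polynomial uniquely.
Write f(n) = an + b. Substituting each data point gives a linear system:
  3a + b = 7
  9a + b = 25
Solving the system yields a = 3, b = -2.
So f(n) = 3n - 2.
Then f(6) = 16.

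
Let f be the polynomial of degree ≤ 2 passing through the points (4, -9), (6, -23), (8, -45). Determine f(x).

f(x) = -x^2 + 3x - 5

Using the Lagrange interpolation formula with nodes 4, 6, 8:
  L_0(x) = (x - 6)(x - 8) / 8
  L_1(x) = (x - 4)(x - 8) / -4
  L_2(x) = (x - 4)(x - 6) / 8
Then f(x) = -9·L_0(x) - 23·L_1(x) - 45·L_2(x).
Expanding and collecting terms gives f(x) = -x² + 3x - 5.
Check: f(6) = -23. ✓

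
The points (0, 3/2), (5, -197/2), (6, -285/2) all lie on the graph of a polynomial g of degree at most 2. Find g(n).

Using the Lagrange interpolation formula with nodes 0, 5, 6:
  L_0(n) = (n - 5)(n - 6) / 30
  L_1(n) = n(n - 6) / -5
  L_2(n) = n(n - 5) / 6
Then g(n) = 3/2·L_0(n) - 197/2·L_1(n) - 285/2·L_2(n).
Expanding and collecting terms gives g(n) = -4n^2 + 3/2.
Check: g(5) = -197/2. ✓

g(n) = -4n^2 + 3/2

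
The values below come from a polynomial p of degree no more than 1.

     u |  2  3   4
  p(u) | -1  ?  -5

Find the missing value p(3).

On equispaced nodes a degree-1 polynomial has vanishing second forward difference, so
  p(2) - 2·p(3) + p(4) = 0.
Substituting the known values and solving for p(3):
  -2·p(3) = 6
  p(3) = -3.

-3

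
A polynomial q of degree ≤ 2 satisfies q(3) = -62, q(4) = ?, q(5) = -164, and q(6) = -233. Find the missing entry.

-107

On equispaced nodes a degree-2 polynomial has vanishing third forward difference, so
  - q(3) + 3·q(4) - 3·q(5) + q(6) = 0.
Substituting the known values and solving for q(4):
  3·q(4) = -321
  q(4) = -107.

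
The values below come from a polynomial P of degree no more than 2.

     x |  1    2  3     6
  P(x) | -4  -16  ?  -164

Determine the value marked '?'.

The 3 known points determine the degree-2 polynomial uniquely.
Write P(x) = ax^2 + bx + c. Substituting each data point gives a linear system:
  a + b + c = -4
  4a + 2b + c = -16
  36a + 6b + c = -164
Solving the system yields a = -5, b = 3, c = -2.
So P(x) = -5x^2 + 3x - 2.
Then P(3) = -38.

-38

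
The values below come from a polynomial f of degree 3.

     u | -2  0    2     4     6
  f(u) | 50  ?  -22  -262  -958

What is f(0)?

On equispaced nodes a degree-3 polynomial has vanishing fourth forward difference, so
  f(-2) - 4·f(0) + 6·f(2) - 4·f(4) + f(6) = 0.
Substituting the known values and solving for f(0):
  -4·f(0) = -8
  f(0) = 2.

2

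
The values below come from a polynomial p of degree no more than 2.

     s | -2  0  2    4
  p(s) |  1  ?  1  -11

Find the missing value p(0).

On equispaced nodes a degree-2 polynomial has vanishing third forward difference, so
  - p(-2) + 3·p(0) - 3·p(2) + p(4) = 0.
Substituting the known values and solving for p(0):
  3·p(0) = 15
  p(0) = 5.

5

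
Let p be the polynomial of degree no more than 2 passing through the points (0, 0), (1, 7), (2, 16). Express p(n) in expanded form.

p(n) = n^2 + 6n

Using the Lagrange interpolation formula with nodes 0, 1, 2:
  L_0(n) = (n - 1)(n - 2) / 2
  L_1(n) = n(n - 2) / -1
  L_2(n) = n(n - 1) / 2
Then p(n) = 0·L_0(n) + 7·L_1(n) + 16·L_2(n).
Expanding and collecting terms gives p(n) = n^2 + 6n.
Check: p(2) = 16. ✓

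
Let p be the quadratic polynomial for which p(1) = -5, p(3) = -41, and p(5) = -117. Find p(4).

-74

Using the Lagrange interpolation formula with nodes 1, 3, 5:
  L_0(s) = (s - 3)(s - 5) / 8
  L_1(s) = (s - 1)(s - 5) / -4
  L_2(s) = (s - 1)(s - 3) / 8
Then p(s) = -5·L_0(s) - 41·L_1(s) - 117·L_2(s).
Expanding and collecting terms gives p(s) = -5s^2 + 2s - 2.
Evaluating at s = 4: p(4) = -74.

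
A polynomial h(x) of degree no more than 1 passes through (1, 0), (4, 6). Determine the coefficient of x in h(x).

Write h(x) = ax + b. Substituting each data point gives a linear system:
  a + b = 0
  4a + b = 6
Solving the system yields a = 2, b = -2.
So h(x) = 2x - 2.
The leading coefficient is 2.

2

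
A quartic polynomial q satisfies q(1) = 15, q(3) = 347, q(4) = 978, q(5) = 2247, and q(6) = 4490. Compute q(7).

8115

Write q(u) = au^4 + bu^3 + cu^2 + du + e. Substituting each data point gives a linear system:
  a + b + c + d + e = 15
  81a + 27b + 9c + 3d + e = 347
  256a + 64b + 16c + 4d + e = 978
  625a + 125b + 25c + 5d + e = 2247
  1296a + 216b + 36c + 6d + e = 4490
Solving the system yields a = 3, b = 2, c = 4, d = 4, e = 2.
So q(u) = 3u⁴ + 2u³ + 4u² + 4u + 2.
Then q(7) = 8115.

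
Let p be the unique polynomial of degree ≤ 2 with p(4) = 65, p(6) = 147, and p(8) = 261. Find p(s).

Write p(s) = as^2 + bs + c. Substituting each data point gives a linear system:
  16a + 4b + c = 65
  36a + 6b + c = 147
  64a + 8b + c = 261
Solving the system yields a = 4, b = 1, c = -3.
So p(s) = 4s^2 + s - 3.
Check: p(6) = 147. ✓

p(s) = 4s^2 + s - 3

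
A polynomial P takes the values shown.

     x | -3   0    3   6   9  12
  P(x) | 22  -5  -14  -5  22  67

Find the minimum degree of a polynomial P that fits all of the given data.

Forward differences of the values at x = -3, 0, 3, 6, 9, 12:
  P  : 22  -5  -14  -5  22  67
  Δ  : -27  -9  9  27  45
  Δ^2: 18  18  18  18
  Δ^3: 0  0  0
  Δ^4: 0  0
  Δ^5: 0
The second differences are constant (18) and nonzero, while all higher differences vanish, so the minimal degree is 2.

2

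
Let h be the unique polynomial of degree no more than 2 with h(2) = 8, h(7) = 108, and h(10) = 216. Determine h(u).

h(u) = 2u^2 + 2u - 4

Using the Lagrange interpolation formula with nodes 2, 7, 10:
  L_0(u) = (u - 7)(u - 10) / 40
  L_1(u) = (u - 2)(u - 10) / -15
  L_2(u) = (u - 2)(u - 7) / 24
Then h(u) = 8·L_0(u) + 108·L_1(u) + 216·L_2(u).
Expanding and collecting terms gives h(u) = 2u^2 + 2u - 4.
Check: h(7) = 108. ✓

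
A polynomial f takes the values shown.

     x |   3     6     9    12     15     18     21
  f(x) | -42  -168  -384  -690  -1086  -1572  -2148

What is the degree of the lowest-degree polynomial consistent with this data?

2

Forward differences of the values at x = 3, 6, 9, 12, 15, 18, 21:
  f  : -42  -168  -384  -690  -1086  -1572  -2148
  Δ  : -126  -216  -306  -396  -486  -576
  Δ^2: -90  -90  -90  -90  -90
  Δ^3: 0  0  0  0
  Δ^4: 0  0  0
  Δ^5: 0  0
  Δ^6: 0
The second differences are constant (-90) and nonzero, while all higher differences vanish, so the minimal degree is 2.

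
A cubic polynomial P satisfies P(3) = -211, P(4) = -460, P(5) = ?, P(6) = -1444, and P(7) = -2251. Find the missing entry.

The 4 known points determine the degree-3 polynomial uniquely.
Write P(s) = as^3 + bs^2 + cs + d. Substituting each data point gives a linear system:
  27a + 9b + 3c + d = -211
  64a + 16b + 4c + d = -460
  216a + 36b + 6c + d = -1444
  343a + 49b + 7c + d = -2251
Solving the system yields a = -6, b = -3, c = -6, d = -4.
So P(s) = -6s^3 - 3s^2 - 6s - 4.
Then P(5) = -859.

-859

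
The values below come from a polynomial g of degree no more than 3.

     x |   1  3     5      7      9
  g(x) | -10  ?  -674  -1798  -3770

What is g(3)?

On equispaced nodes a degree-3 polynomial has vanishing fourth forward difference, so
  g(1) - 4·g(3) + 6·g(5) - 4·g(7) + g(9) = 0.
Substituting the known values and solving for g(3):
  -4·g(3) = 632
  g(3) = -158.

-158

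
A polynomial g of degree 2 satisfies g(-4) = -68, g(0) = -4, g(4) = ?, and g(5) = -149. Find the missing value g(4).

The 3 known points determine the degree-2 polynomial uniquely.
Write g(s) = as^2 + bs + c. Substituting each data point gives a linear system:
  16a - 4b + c = -68
  c = -4
  25a + 5b + c = -149
Solving the system yields a = -5, b = -4, c = -4.
So g(s) = -5s^2 - 4s - 4.
Then g(4) = -100.

-100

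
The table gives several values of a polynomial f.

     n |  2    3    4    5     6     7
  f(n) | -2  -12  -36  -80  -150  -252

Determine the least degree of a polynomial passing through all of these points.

Forward differences of the values at n = 2, 3, 4, 5, 6, 7:
  f  : -2  -12  -36  -80  -150  -252
  Δ  : -10  -24  -44  -70  -102
  Δ^2: -14  -20  -26  -32
  Δ^3: -6  -6  -6
  Δ^4: 0  0
  Δ^5: 0
The third differences are constant (-6) and nonzero, while all higher differences vanish, so the minimal degree is 3.

3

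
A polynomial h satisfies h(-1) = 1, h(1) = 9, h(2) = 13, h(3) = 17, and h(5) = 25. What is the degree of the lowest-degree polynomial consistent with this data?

Divided differences on the nodes -1, 1, 2, 3, 5:
  order 0: 1  9  13  17  25
  order 1: 4  4  4  4
  order 2: 0  0  0
  order 3: 0  0
  order 4: 0
The order-1 divided differences are all 4 (nonzero) and every higher order vanishes, so the data lies on a polynomial of degree exactly 1.

1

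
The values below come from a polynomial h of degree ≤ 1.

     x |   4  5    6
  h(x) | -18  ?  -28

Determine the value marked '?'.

On equispaced nodes a degree-1 polynomial has vanishing second forward difference, so
  h(4) - 2·h(5) + h(6) = 0.
Substituting the known values and solving for h(5):
  -2·h(5) = 46
  h(5) = -23.

-23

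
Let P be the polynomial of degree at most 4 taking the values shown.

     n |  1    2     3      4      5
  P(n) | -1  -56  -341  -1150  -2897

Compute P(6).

-6116

Using the Lagrange interpolation formula with nodes 1, 2, 3, 4, 5:
  L_0(n) = (n - 2)(n - 3)(n - 4)(n - 5) / 24
  L_1(n) = (n - 1)(n - 3)(n - 4)(n - 5) / -6
  L_2(n) = (n - 1)(n - 2)(n - 4)(n - 5) / 4
  L_3(n) = (n - 1)(n - 2)(n - 3)(n - 5) / -6
  L_4(n) = (n - 1)(n - 2)(n - 3)(n - 4) / 24
Then P(n) = -1·L_0(n) - 56·L_1(n) - 341·L_2(n) - 1150·L_3(n) - 2897·L_4(n).
Expanding and collecting terms gives P(n) = -5n^4 + n^3 + 4n^2 + n - 2.
Evaluating at n = 6: P(6) = -6116.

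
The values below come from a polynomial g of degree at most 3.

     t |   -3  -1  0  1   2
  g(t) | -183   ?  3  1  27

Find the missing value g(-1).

-3

The 4 known points determine the degree-3 polynomial uniquely.
Write g(t) = at^3 + bt^2 + ct + d. Substituting each data point gives a linear system:
  -27a + 9b - 3c + d = -183
  d = 3
  a + b + c + d = 1
  8a + 4b + 2c + d = 27
Solving the system yields a = 6, b = -4, c = -4, d = 3.
So g(t) = 6t^3 - 4t^2 - 4t + 3.
Then g(-1) = -3.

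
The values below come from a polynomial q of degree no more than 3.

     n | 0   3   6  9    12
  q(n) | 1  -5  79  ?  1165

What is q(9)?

On equispaced nodes a degree-3 polynomial has vanishing fourth forward difference, so
  q(0) - 4·q(3) + 6·q(6) - 4·q(9) + q(12) = 0.
Substituting the known values and solving for q(9):
  -4·q(9) = -1660
  q(9) = 415.

415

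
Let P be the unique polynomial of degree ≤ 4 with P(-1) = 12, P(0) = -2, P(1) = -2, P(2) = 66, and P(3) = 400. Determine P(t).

P(t) = 6t^4 - 3t^3 + t^2 - 4t - 2

Using the Lagrange interpolation formula with nodes -1, 0, 1, 2, 3:
  L_0(t) = t(t - 1)(t - 2)(t - 3) / 24
  L_1(t) = (t + 1)(t - 1)(t - 2)(t - 3) / -6
  L_2(t) = (t + 1)t(t - 2)(t - 3) / 4
  L_3(t) = (t + 1)t(t - 1)(t - 3) / -6
  L_4(t) = (t + 1)t(t - 1)(t - 2) / 24
Then P(t) = 12·L_0(t) - 2·L_1(t) - 2·L_2(t) + 66·L_3(t) + 400·L_4(t).
Expanding and collecting terms gives P(t) = 6t⁴ - 3t³ + t² - 4t - 2.
Check: P(-1) = 12. ✓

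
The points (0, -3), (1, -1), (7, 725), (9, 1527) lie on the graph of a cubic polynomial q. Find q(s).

Using the Lagrange interpolation formula with nodes 0, 1, 7, 9:
  L_0(s) = (s - 1)(s - 7)(s - 9) / -63
  L_1(s) = s(s - 7)(s - 9) / 48
  L_2(s) = s(s - 1)(s - 9) / -84
  L_3(s) = s(s - 1)(s - 7) / 144
Then q(s) = -3·L_0(s) - 1·L_1(s) + 725·L_2(s) + 1527·L_3(s).
Expanding and collecting terms gives q(s) = 2s^3 + s^2 - s - 3.
Check: q(7) = 725. ✓

q(s) = 2s^3 + s^2 - s - 3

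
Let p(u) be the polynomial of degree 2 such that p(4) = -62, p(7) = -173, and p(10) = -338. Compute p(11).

-405

Write p(u) = au^2 + bu + c. Substituting each data point gives a linear system:
  16a + 4b + c = -62
  49a + 7b + c = -173
  100a + 10b + c = -338
Solving the system yields a = -3, b = -4, c = 2.
So p(u) = -3u^2 - 4u + 2.
Then p(11) = -405.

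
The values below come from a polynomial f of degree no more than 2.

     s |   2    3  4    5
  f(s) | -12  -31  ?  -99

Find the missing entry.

The 3 known points determine the degree-2 polynomial uniquely.
Write f(s) = as^2 + bs + c. Substituting each data point gives a linear system:
  4a + 2b + c = -12
  9a + 3b + c = -31
  25a + 5b + c = -99
Solving the system yields a = -5, b = 6, c = -4.
So f(s) = -5s^2 + 6s - 4.
Then f(4) = -60.

-60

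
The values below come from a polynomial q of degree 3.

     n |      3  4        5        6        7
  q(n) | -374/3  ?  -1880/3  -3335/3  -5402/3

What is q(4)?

-929/3

The 4 known points determine the degree-3 polynomial uniquely.
Write q(n) = an^3 + bn^2 + cn + d. Substituting each data point gives a linear system:
  27a + 9b + 3c + d = -374/3
  125a + 25b + 5c + d = -1880/3
  216a + 36b + 6c + d = -3335/3
  343a + 49b + 7c + d = -5402/3
Solving the system yields a = -6, b = 6, c = -5, d = -5/3.
So q(n) = -6n³ + 6n² - 5n - 5/3.
Then q(4) = -929/3.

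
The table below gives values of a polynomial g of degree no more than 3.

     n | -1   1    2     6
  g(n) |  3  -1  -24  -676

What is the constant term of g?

Write g(n) = an^3 + bn^2 + cn + d. Substituting each data point gives a linear system:
  -a + b - c + d = 3
  a + b + c + d = -1
  8a + 4b + 2c + d = -24
  216a + 36b + 6c + d = -676
Solving the system yields a = -3, b = -1, c = 1, d = 2.
So g(n) = -3n^3 - n^2 + n + 2.
The constant term is 2.

2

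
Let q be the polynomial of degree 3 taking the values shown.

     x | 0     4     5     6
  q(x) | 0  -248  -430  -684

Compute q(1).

-14

Write q(x) = ax^3 + bx^2 + cx + d. Substituting each data point gives a linear system:
  d = 0
  64a + 16b + 4c + d = -248
  125a + 25b + 5c + d = -430
  216a + 36b + 6c + d = -684
Solving the system yields a = -2, b = -6, c = -6, d = 0.
So q(x) = -2x³ - 6x² - 6x.
Then q(1) = -14.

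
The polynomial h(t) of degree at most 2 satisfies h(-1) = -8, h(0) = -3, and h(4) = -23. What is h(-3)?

-30

Using the Lagrange interpolation formula with nodes -1, 0, 4:
  L_0(t) = t(t - 4) / 5
  L_1(t) = (t + 1)(t - 4) / -4
  L_2(t) = (t + 1)t / 20
Then h(t) = -8·L_0(t) - 3·L_1(t) - 23·L_2(t).
Expanding and collecting terms gives h(t) = -2t² + 3t - 3.
Evaluating at t = -3: h(-3) = -30.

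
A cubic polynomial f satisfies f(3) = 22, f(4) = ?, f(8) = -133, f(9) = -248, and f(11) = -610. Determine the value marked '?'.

The 4 known points determine the degree-3 polynomial uniquely.
Write f(x) = ax^3 + bx^2 + cx + d. Substituting each data point gives a linear system:
  27a + 9b + 3c + d = 22
  512a + 64b + 8c + d = -133
  729a + 81b + 9c + d = -248
  1331a + 121b + 11c + d = -610
Solving the system yields a = -1, b = 6, c = 0, d = -5.
So f(x) = -x³ + 6x² - 5.
Then f(4) = 27.

27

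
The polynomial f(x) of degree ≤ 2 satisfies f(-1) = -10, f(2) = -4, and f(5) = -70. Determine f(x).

f(x) = -4x^2 + 6x

Write f(x) = ax^2 + bx + c. Substituting each data point gives a linear system:
  a - b + c = -10
  4a + 2b + c = -4
  25a + 5b + c = -70
Solving the system yields a = -4, b = 6, c = 0.
So f(x) = -4x² + 6x.
Check: f(-1) = -10. ✓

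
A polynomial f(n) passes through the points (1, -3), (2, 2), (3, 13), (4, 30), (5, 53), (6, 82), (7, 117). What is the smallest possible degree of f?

2

Forward differences of the values at n = 1, 2, 3, 4, 5, 6, 7:
  f  : -3  2  13  30  53  82  117
  Δ  : 5  11  17  23  29  35
  Δ^2: 6  6  6  6  6
  Δ^3: 0  0  0  0
  Δ^4: 0  0  0
  Δ^5: 0  0
  Δ^6: 0
The second differences are constant (6) and nonzero, while all higher differences vanish, so the minimal degree is 2.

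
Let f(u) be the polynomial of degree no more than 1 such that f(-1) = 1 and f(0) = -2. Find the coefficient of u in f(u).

Write f(u) = au + b. Substituting each data point gives a linear system:
  -a + b = 1
  b = -2
Solving the system yields a = -3, b = -2.
So f(u) = -3u - 2.
The leading coefficient is -3.

-3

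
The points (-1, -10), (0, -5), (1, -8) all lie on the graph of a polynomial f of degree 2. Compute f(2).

-19

Write f(x) = ax^2 + bx + c. Substituting each data point gives a linear system:
  a - b + c = -10
  c = -5
  a + b + c = -8
Solving the system yields a = -4, b = 1, c = -5.
So f(x) = -4x² + x - 5.
Then f(2) = -19.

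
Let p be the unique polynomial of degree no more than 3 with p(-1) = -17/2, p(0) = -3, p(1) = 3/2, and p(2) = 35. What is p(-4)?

Forward differences of the values at u = -1, 0, 1, 2:
  p  : -17/2  -3  3/2  35
  Δ  : 11/2  9/2  67/2
  Δ^2: -1  29
  Δ^3: 30
The third differences are constant, confirming degree 3.
Interpolating (Newton forward form) and evaluating at u = -4 gives p(-4) = -331.

-331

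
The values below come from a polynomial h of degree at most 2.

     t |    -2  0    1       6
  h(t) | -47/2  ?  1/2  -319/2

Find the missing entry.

5/2

The 3 known points determine the degree-2 polynomial uniquely.
Write h(t) = at^2 + bt + c. Substituting each data point gives a linear system:
  4a - 2b + c = -47/2
  a + b + c = 1/2
  36a + 6b + c = -319/2
Solving the system yields a = -5, b = 3, c = 5/2.
So h(t) = -5t^2 + 3t + 5/2.
Then h(0) = 5/2.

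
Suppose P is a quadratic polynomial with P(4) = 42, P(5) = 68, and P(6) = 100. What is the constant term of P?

-2

Write P(u) = au^2 + bu + c. Substituting each data point gives a linear system:
  16a + 4b + c = 42
  25a + 5b + c = 68
  36a + 6b + c = 100
Solving the system yields a = 3, b = -1, c = -2.
So P(u) = 3u^2 - u - 2.
The constant term is -2.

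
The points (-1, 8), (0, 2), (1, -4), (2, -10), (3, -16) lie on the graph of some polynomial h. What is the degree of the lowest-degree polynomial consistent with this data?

Forward differences of the values at t = -1, 0, 1, 2, 3:
  h  : 8  2  -4  -10  -16
  Δ  : -6  -6  -6  -6
  Δ^2: 0  0  0
  Δ^3: 0  0
  Δ^4: 0
The first differences are constant (-6) and nonzero, while all higher differences vanish, so the minimal degree is 1.

1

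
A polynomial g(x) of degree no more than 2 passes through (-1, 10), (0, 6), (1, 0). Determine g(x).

g(x) = -x^2 - 5x + 6

Write g(x) = ax^2 + bx + c. Substituting each data point gives a linear system:
  a - b + c = 10
  c = 6
  a + b + c = 0
Solving the system yields a = -1, b = -5, c = 6.
So g(x) = -x² - 5x + 6.
Check: g(0) = 6. ✓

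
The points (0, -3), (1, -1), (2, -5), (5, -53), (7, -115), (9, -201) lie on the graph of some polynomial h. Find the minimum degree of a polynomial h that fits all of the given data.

2

Divided differences on the nodes 0, 1, 2, 5, 7, 9:
  order 0: -3  -1  -5  -53  -115  -201
  order 1: 2  -4  -16  -31  -43
  order 2: -3  -3  -3  -3
  order 3: 0  0  0
  order 4: 0  0
  order 5: 0
The order-2 divided differences are all -3 (nonzero) and every higher order vanishes, so the data lies on a polynomial of degree exactly 2.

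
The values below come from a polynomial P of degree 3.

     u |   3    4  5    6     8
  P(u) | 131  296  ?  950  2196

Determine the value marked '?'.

561

The 4 known points determine the degree-3 polynomial uniquely.
Write P(u) = au^3 + bu^2 + cu + d. Substituting each data point gives a linear system:
  27a + 9b + 3c + d = 131
  64a + 16b + 4c + d = 296
  216a + 36b + 6c + d = 950
  512a + 64b + 8c + d = 2196
Solving the system yields a = 4, b = 2, c = 3, d = -4.
So P(u) = 4u^3 + 2u^2 + 3u - 4.
Then P(5) = 561.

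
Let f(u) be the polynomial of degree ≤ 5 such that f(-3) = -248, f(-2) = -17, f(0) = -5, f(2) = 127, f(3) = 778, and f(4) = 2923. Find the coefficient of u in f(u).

Write f(u) = au^5 + bu^4 + cu^3 + du^2 + eu + k. Substituting each data point gives a linear system:
  -243a + 81b - 27c + 9d - 3e + k = -248
  -32a + 16b - 8c + 4d - 2e + k = -17
  k = -5
  32a + 16b + 8c + 4d + 2e + k = 127
  243a + 81b + 27c + 9d + 3e + k = 778
  1024a + 256b + 64c + 16d + 4e + k = 2923
Solving the system yields a = 2, b = 3, c = 1, d = 3, e = 0, k = -5.
So f(u) = 2u⁵ + 3u⁴ + u³ + 3u² - 5.
The coefficient of u is 0.

0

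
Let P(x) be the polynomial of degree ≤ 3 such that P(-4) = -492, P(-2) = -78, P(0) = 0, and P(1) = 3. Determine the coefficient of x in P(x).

3

Write P(x) = ax^3 + bx^2 + cx + d. Substituting each data point gives a linear system:
  -64a + 16b - 4c + d = -492
  -8a + 4b - 2c + d = -78
  d = 0
  a + b + c + d = 3
Solving the system yields a = 6, b = -6, c = 3, d = 0.
So P(x) = 6x^3 - 6x^2 + 3x.
The coefficient of x is 3.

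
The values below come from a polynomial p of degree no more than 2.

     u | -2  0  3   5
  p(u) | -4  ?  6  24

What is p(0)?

The 3 known points determine the degree-2 polynomial uniquely.
Write p(u) = au^2 + bu + c. Substituting each data point gives a linear system:
  4a - 2b + c = -4
  9a + 3b + c = 6
  25a + 5b + c = 24
Solving the system yields a = 1, b = 1, c = -6.
So p(u) = u^2 + u - 6.
Then p(0) = -6.

-6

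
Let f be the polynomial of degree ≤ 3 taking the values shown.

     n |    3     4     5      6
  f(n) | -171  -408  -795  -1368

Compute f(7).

-2163

Forward differences of the values at n = 3, 4, 5, 6:
  f  : -171  -408  -795  -1368
  Δ  : -237  -387  -573
  Δ^2: -150  -186
  Δ^3: -36
The third differences are constant, confirming degree 3.
Interpolating (Newton forward form) and evaluating at n = 7 gives f(7) = -2163.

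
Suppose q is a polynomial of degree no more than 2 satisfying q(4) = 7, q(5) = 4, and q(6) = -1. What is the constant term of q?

Write q(s) = as^2 + bs + c. Substituting each data point gives a linear system:
  16a + 4b + c = 7
  25a + 5b + c = 4
  36a + 6b + c = -1
Solving the system yields a = -1, b = 6, c = -1.
So q(s) = -s^2 + 6s - 1.
The constant term is -1.

-1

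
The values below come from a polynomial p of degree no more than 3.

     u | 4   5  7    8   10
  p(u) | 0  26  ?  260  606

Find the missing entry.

The 4 known points determine the degree-3 polynomial uniquely.
Write p(u) = au^3 + bu^2 + cu + d. Substituting each data point gives a linear system:
  64a + 16b + 4c + d = 0
  125a + 25b + 5c + d = 26
  512a + 64b + 8c + d = 260
  1000a + 100b + 10c + d = 606
Solving the system yields a = 1, b = -4, c = 1, d = -4.
So p(u) = u^3 - 4u^2 + u - 4.
Then p(7) = 150.

150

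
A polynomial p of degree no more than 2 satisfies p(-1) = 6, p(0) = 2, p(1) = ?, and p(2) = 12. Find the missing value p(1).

4

The 3 known points determine the degree-2 polynomial uniquely.
Write p(t) = at^2 + bt + c. Substituting each data point gives a linear system:
  a - b + c = 6
  c = 2
  4a + 2b + c = 12
Solving the system yields a = 3, b = -1, c = 2.
So p(t) = 3t^2 - t + 2.
Then p(1) = 4.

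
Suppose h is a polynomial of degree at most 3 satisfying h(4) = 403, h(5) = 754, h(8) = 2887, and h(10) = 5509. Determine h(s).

h(s) = 5s^3 + 5s^2 + s - 1

Write h(s) = as^3 + bs^2 + cs + d. Substituting each data point gives a linear system:
  64a + 16b + 4c + d = 403
  125a + 25b + 5c + d = 754
  512a + 64b + 8c + d = 2887
  1000a + 100b + 10c + d = 5509
Solving the system yields a = 5, b = 5, c = 1, d = -1.
So h(s) = 5s^3 + 5s^2 + s - 1.
Check: h(4) = 403. ✓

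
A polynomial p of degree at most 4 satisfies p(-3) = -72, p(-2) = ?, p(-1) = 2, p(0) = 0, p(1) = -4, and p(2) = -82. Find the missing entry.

On equispaced nodes a degree-4 polynomial has vanishing fifth forward difference, so
  - p(-3) + 5·p(-2) - 10·p(-1) + 10·p(0) - 5·p(1) + p(2) = 0.
Substituting the known values and solving for p(-2):
  5·p(-2) = 10
  p(-2) = 2.

2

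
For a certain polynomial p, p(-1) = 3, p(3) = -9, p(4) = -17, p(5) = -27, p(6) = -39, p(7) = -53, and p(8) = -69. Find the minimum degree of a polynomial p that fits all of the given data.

Divided differences on the nodes -1, 3, 4, 5, 6, 7, 8:
  order 0: 3  -9  -17  -27  -39  -53  -69
  order 1: -3  -8  -10  -12  -14  -16
  order 2: -1  -1  -1  -1  -1
  order 3: 0  0  0  0
  order 4: 0  0  0
  order 5: 0  0
  order 6: 0
The order-2 divided differences are all -1 (nonzero) and every higher order vanishes, so the data lies on a polynomial of degree exactly 2.

2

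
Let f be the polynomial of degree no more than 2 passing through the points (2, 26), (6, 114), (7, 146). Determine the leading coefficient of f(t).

2

Write f(t) = at^2 + bt + c. Substituting each data point gives a linear system:
  4a + 2b + c = 26
  36a + 6b + c = 114
  49a + 7b + c = 146
Solving the system yields a = 2, b = 6, c = 6.
So f(t) = 2t^2 + 6t + 6.
The leading coefficient is 2.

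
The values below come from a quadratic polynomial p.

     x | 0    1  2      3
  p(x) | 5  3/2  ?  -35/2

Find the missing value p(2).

On equispaced nodes a degree-2 polynomial has vanishing third forward difference, so
  - p(0) + 3·p(1) - 3·p(2) + p(3) = 0.
Substituting the known values and solving for p(2):
  -3·p(2) = 18
  p(2) = -6.

-6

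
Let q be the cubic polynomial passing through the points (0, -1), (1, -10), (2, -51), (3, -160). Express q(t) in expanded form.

Write q(t) = at^3 + bt^2 + ct + d. Substituting each data point gives a linear system:
  d = -1
  a + b + c + d = -10
  8a + 4b + 2c + d = -51
  27a + 9b + 3c + d = -160
Solving the system yields a = -6, b = 2, c = -5, d = -1.
So q(t) = -6t^3 + 2t^2 - 5t - 1.
Check: q(3) = -160. ✓

q(t) = -6t^3 + 2t^2 - 5t - 1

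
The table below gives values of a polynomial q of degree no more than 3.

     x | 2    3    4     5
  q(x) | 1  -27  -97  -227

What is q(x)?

Write q(x) = ax^3 + bx^2 + cx + d. Substituting each data point gives a linear system:
  8a + 4b + 2c + d = 1
  27a + 9b + 3c + d = -27
  64a + 16b + 4c + d = -97
  125a + 25b + 5c + d = -227
Solving the system yields a = -3, b = 6, c = -1, d = 3.
So q(x) = -3x^3 + 6x^2 - x + 3.
Check: q(3) = -27. ✓

q(x) = -3x^3 + 6x^2 - x + 3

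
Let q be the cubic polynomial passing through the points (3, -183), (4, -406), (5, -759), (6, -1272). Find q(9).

Forward differences of the values at u = 3, 4, 5, 6:
  q  : -183  -406  -759  -1272
  Δ  : -223  -353  -513
  Δ^2: -130  -160
  Δ^3: -30
The third differences are constant, confirming degree 3.
Interpolating (Newton forward form) and evaluating at u = 9 gives q(9) = -4071.

-4071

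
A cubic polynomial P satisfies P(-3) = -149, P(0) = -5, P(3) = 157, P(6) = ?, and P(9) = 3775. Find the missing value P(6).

1147

On equispaced nodes a degree-3 polynomial has vanishing fourth forward difference, so
  P(-3) - 4·P(0) + 6·P(3) - 4·P(6) + P(9) = 0.
Substituting the known values and solving for P(6):
  -4·P(6) = -4588
  P(6) = 1147.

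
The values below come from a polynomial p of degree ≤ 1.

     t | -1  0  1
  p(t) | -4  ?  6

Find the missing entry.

On equispaced nodes a degree-1 polynomial has vanishing second forward difference, so
  p(-1) - 2·p(0) + p(1) = 0.
Substituting the known values and solving for p(0):
  -2·p(0) = -2
  p(0) = 1.

1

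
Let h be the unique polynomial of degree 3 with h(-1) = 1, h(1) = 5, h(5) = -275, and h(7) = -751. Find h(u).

Write h(u) = au^3 + bu^2 + cu + d. Substituting each data point gives a linear system:
  -a + b - c + d = 1
  a + b + c + d = 5
  125a + 25b + 5c + d = -275
  343a + 49b + 7c + d = -751
Solving the system yields a = -2, b = -2, c = 4, d = 5.
So h(u) = -2u^3 - 2u^2 + 4u + 5.
Check: h(1) = 5. ✓

h(u) = -2u^3 - 2u^2 + 4u + 5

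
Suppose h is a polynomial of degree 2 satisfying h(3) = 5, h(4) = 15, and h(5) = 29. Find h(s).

h(s) = 2s^2 - 4s - 1

Write h(s) = as^2 + bs + c. Substituting each data point gives a linear system:
  9a + 3b + c = 5
  16a + 4b + c = 15
  25a + 5b + c = 29
Solving the system yields a = 2, b = -4, c = -1.
So h(s) = 2s^2 - 4s - 1.
Check: h(4) = 15. ✓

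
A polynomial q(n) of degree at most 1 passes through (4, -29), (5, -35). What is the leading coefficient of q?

Write q(n) = an + b. Substituting each data point gives a linear system:
  4a + b = -29
  5a + b = -35
Solving the system yields a = -6, b = -5.
So q(n) = -6n - 5.
The leading coefficient is -6.

-6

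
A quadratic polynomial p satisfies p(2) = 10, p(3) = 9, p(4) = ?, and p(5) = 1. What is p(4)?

On equispaced nodes a degree-2 polynomial has vanishing third forward difference, so
  - p(2) + 3·p(3) - 3·p(4) + p(5) = 0.
Substituting the known values and solving for p(4):
  -3·p(4) = -18
  p(4) = 6.

6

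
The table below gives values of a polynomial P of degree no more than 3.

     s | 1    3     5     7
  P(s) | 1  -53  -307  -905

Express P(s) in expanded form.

Using the Lagrange interpolation formula with nodes 1, 3, 5, 7:
  L_0(s) = (s - 3)(s - 5)(s - 7) / -48
  L_1(s) = (s - 1)(s - 5)(s - 7) / 16
  L_2(s) = (s - 1)(s - 3)(s - 7) / -16
  L_3(s) = (s - 1)(s - 3)(s - 5) / 48
Then P(s) = 1·L_0(s) - 53·L_1(s) - 307·L_2(s) - 905·L_3(s).
Expanding and collecting terms gives P(s) = -3s^3 + 2s^2 + 4s - 2.
Check: P(7) = -905. ✓

P(s) = -3s^3 + 2s^2 + 4s - 2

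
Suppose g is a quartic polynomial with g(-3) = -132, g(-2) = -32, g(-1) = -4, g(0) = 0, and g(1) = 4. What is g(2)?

8

Write g(s) = as^4 + bs^3 + cs^2 + ds + e. Substituting each data point gives a linear system:
  81a - 27b + 9c - 3d + e = -132
  16a - 8b + 4c - 2d + e = -32
  a - b + c - d + e = -4
  e = 0
  a + b + c + d + e = 4
Solving the system yields a = -1, b = 2, c = 1, d = 2, e = 0.
So g(s) = -s⁴ + 2s³ + s² + 2s.
Then g(2) = 8.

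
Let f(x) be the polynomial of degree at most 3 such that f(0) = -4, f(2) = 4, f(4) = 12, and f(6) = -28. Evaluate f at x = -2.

36

Using the Lagrange interpolation formula with nodes 0, 2, 4, 6:
  L_0(x) = (x - 2)(x - 4)(x - 6) / -48
  L_1(x) = x(x - 4)(x - 6) / 16
  L_2(x) = x(x - 2)(x - 6) / -16
  L_3(x) = x(x - 2)(x - 4) / 48
Then f(x) = -4·L_0(x) + 4·L_1(x) + 12·L_2(x) - 28·L_3(x).
Expanding and collecting terms gives f(x) = -x^3 + 6x^2 - 4x - 4.
Evaluating at x = -2: f(-2) = 36.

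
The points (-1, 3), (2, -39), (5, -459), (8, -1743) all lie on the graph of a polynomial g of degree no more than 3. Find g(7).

Write g(s) = as^3 + bs^2 + cs + d. Substituting each data point gives a linear system:
  -a + b - c + d = 3
  8a + 4b + 2c + d = -39
  125a + 25b + 5c + d = -459
  512a + 64b + 8c + d = -1743
Solving the system yields a = -3, b = -3, c = -2, d = 1.
So g(s) = -3s³ - 3s² - 2s + 1.
Then g(7) = -1189.

-1189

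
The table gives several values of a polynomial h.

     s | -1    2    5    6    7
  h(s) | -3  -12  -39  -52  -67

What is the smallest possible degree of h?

Divided differences on the nodes -1, 2, 5, 6, 7:
  order 0: -3  -12  -39  -52  -67
  order 1: -3  -9  -13  -15
  order 2: -1  -1  -1
  order 3: 0  0
  order 4: 0
The order-2 divided differences are all -1 (nonzero) and every higher order vanishes, so the data lies on a polynomial of degree exactly 2.

2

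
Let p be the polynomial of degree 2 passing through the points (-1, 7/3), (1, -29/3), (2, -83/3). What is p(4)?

-263/3

Using the Lagrange interpolation formula with nodes -1, 1, 2:
  L_0(s) = (s - 1)(s - 2) / 6
  L_1(s) = (s + 1)(s - 2) / -2
  L_2(s) = (s + 1)(s - 1) / 3
Then p(s) = 7/3·L_0(s) - 29/3·L_1(s) - 83/3·L_2(s).
Expanding and collecting terms gives p(s) = -4s^2 - 6s + 1/3.
Evaluating at s = 4: p(4) = -263/3.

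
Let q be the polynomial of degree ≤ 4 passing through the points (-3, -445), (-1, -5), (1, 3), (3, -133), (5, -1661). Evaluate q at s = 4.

-585

Using the Lagrange interpolation formula with nodes -3, -1, 1, 3, 5:
  L_0(s) = (s + 1)(s - 1)(s - 3)(s - 5) / 384
  L_1(s) = (s + 3)(s - 1)(s - 3)(s - 5) / -96
  L_2(s) = (s + 3)(s + 1)(s - 3)(s - 5) / 64
  L_3(s) = (s + 3)(s + 1)(s - 1)(s - 5) / -96
  L_4(s) = (s + 3)(s + 1)(s - 1)(s - 3) / 384
Then q(s) = -445·L_0(s) - 5·L_1(s) + 3·L_2(s) - 133·L_3(s) - 1661·L_4(s).
Expanding and collecting terms gives q(s) = -4s⁴ + 6s³ + 4s² - 2s - 1.
Evaluating at s = 4: q(4) = -585.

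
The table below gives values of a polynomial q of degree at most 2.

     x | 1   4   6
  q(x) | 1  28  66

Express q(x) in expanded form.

Using the Lagrange interpolation formula with nodes 1, 4, 6:
  L_0(x) = (x - 4)(x - 6) / 15
  L_1(x) = (x - 1)(x - 6) / -6
  L_2(x) = (x - 1)(x - 4) / 10
Then q(x) = 1·L_0(x) + 28·L_1(x) + 66·L_2(x).
Expanding and collecting terms gives q(x) = 2x^2 - x.
Check: q(1) = 1. ✓

q(x) = 2x^2 - x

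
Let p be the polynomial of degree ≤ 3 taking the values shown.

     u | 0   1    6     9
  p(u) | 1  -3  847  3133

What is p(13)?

9933

Using the Lagrange interpolation formula with nodes 0, 1, 6, 9:
  L_0(u) = (u - 1)(u - 6)(u - 9) / -54
  L_1(u) = u(u - 6)(u - 9) / 40
  L_2(u) = u(u - 1)(u - 9) / -90
  L_3(u) = u(u - 1)(u - 6) / 216
Then p(u) = 1·L_0(u) - 3·L_1(u) + 847·L_2(u) + 3133·L_3(u).
Expanding and collecting terms gives p(u) = 5u³ - 6u² - 3u + 1.
Evaluating at u = 13: p(13) = 9933.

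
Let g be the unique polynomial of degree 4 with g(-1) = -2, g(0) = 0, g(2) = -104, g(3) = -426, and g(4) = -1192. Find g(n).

g(n) = -3n^4 - 6n^3 - 3n^2 + 2n

Write g(n) = an^4 + bn^3 + cn^2 + dn + e. Substituting each data point gives a linear system:
  a - b + c - d + e = -2
  e = 0
  16a + 8b + 4c + 2d + e = -104
  81a + 27b + 9c + 3d + e = -426
  256a + 64b + 16c + 4d + e = -1192
Solving the system yields a = -3, b = -6, c = -3, d = 2, e = 0.
So g(n) = -3n⁴ - 6n³ - 3n² + 2n.
Check: g(4) = -1192. ✓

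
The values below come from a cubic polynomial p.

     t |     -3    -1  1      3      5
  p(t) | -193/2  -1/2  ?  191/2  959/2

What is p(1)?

-1/2

The 4 known points determine the degree-3 polynomial uniquely.
Write p(t) = at^3 + bt^2 + ct + d. Substituting each data point gives a linear system:
  -27a + 9b - 3c + d = -193/2
  -a + b - c + d = -1/2
  27a + 9b + 3c + d = 191/2
  125a + 25b + 5c + d = 959/2
Solving the system yields a = 4, b = 0, c = -4, d = -1/2.
So p(t) = 4t³ - 4t - 1/2.
Then p(1) = -1/2.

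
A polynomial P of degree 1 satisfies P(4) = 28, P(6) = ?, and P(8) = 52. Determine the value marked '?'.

On equispaced nodes a degree-1 polynomial has vanishing second forward difference, so
  P(4) - 2·P(6) + P(8) = 0.
Substituting the known values and solving for P(6):
  -2·P(6) = -80
  P(6) = 40.

40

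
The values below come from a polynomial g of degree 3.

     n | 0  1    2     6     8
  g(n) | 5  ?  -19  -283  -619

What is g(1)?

The 4 known points determine the degree-3 polynomial uniquely.
Write g(n) = an^3 + bn^2 + cn + d. Substituting each data point gives a linear system:
  d = 5
  8a + 4b + 2c + d = -19
  216a + 36b + 6c + d = -283
  512a + 64b + 8c + d = -619
Solving the system yields a = -1, b = -1, c = -6, d = 5.
So g(n) = -n^3 - n^2 - 6n + 5.
Then g(1) = -3.

-3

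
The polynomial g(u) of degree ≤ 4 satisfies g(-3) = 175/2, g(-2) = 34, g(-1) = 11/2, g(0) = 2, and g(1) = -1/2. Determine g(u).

g(u) = -u^4 - 6u^3 + (3/2)u^2 + 3u + 2

Write g(u) = au^4 + bu^3 + cu^2 + du + e. Substituting each data point gives a linear system:
  81a - 27b + 9c - 3d + e = 175/2
  16a - 8b + 4c - 2d + e = 34
  a - b + c - d + e = 11/2
  e = 2
  a + b + c + d + e = -1/2
Solving the system yields a = -1, b = -6, c = 3/2, d = 3, e = 2.
So g(u) = -u⁴ - 6u³ + (3/2)u² + 3u + 2.
Check: g(0) = 2. ✓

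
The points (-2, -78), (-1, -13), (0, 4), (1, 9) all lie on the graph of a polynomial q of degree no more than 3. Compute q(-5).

-921

Forward differences of the values at u = -2, -1, 0, 1:
  q  : -78  -13  4  9
  Δ  : 65  17  5
  Δ^2: -48  -12
  Δ^3: 36
The third differences are constant, confirming degree 3.
Interpolating (Newton forward form) and evaluating at u = -5 gives q(-5) = -921.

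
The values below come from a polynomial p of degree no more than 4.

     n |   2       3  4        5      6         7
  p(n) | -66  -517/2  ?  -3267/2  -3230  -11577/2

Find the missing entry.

The 5 known points determine the degree-4 polynomial uniquely.
Write p(n) = an^4 + bn^3 + cn^2 + dn + e. Substituting each data point gives a linear system:
  16a + 8b + 4c + 2d + e = -66
  81a + 27b + 9c + 3d + e = -517/2
  625a + 125b + 25c + 5d + e = -3267/2
  1296a + 216b + 36c + 6d + e = -3230
  2401a + 343b + 49c + 7d + e = -11577/2
Solving the system yields a = -2, b = -5/2, c = -2, d = -5, e = 4.
So p(n) = -2n^4 - (5/2)n^3 - 2n^2 - 5n + 4.
Then p(4) = -720.

-720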